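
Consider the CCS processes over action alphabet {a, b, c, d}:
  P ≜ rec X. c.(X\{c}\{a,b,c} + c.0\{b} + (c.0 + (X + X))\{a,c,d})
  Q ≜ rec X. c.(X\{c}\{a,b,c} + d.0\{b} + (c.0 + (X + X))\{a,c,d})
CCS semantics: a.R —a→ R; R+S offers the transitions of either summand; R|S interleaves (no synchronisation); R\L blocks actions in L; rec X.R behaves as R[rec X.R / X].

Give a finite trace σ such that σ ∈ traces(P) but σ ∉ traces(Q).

cc

Reachable graph of P (3 states):
  s0 = rec X. c.(X\{c}\{a,b,c} + c.0\{b} + (c.0 + (X + X))\{a,c,d}) → -c-> s1
  s1 = (rec X. c.(X\{c}\{a,b,c} + c.0\{b} + (c.0 + (X + X))\{a,c,d}))\{c}\{a,b,c} + c.0\{b} + (c.0 + ((rec X. c.(X\{c}\{a,b,c} + c.0\{b} + (c.0 + (X + X))\{a,c,d})) + (rec X. c.(X\{c}\{a,b,c} + c.0\{b} + (c.0 + (X + X))\{a,c,d}))))\{a,c,d} → -c-> s2
  s2 = 0\{b} → ∅
Reachable graph of Q (3 states):
  t0 = rec X. c.(X\{c}\{a,b,c} + d.0\{b} + (c.0 + (X + X))\{a,c,d}) → -c-> t1
  t1 = (rec X. c.(X\{c}\{a,b,c} + d.0\{b} + (c.0 + (X + X))\{a,c,d}))\{c}\{a,b,c} + d.0\{b} + (c.0 + ((rec X. c.(X\{c}\{a,b,c} + d.0\{b} + (c.0 + (X + X))\{a,c,d})) + (rec X. c.(X\{c}\{a,b,c} + d.0\{b} + (c.0 + (X + X))\{a,c,d}))))\{a,c,d} → -d-> t2
  t2 = 0\{b} → ∅
Run σ = ⟨cc⟩ on P: start {s0}
  step 1 (c): {s1}
  step 2 (c): {s2}
  — P admits the full trace.
Run σ = ⟨cc⟩ on Q: start {t0}
  step 1 (c): {t1}
  step 2 (c): ∅ (Q stuck)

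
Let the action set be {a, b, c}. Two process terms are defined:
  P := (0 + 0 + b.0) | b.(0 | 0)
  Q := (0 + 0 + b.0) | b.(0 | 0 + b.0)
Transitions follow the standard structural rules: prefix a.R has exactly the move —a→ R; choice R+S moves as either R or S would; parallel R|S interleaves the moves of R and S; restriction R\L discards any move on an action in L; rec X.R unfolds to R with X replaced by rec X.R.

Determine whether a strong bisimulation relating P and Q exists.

P's transition system — 4 states:
  p0 = (0 + 0 + b.0) | b.(0 | 0) :: -b-> p1, -b-> p2
  p1 = (0 + 0 + b.0) | (0 | 0) :: -b-> p3
  p2 = 0 | b.(0 | 0) :: -b-> p3
  p3 = 0 | (0 | 0) :: ·
Q's transition system — 6 states:
  q0 = (0 + 0 + b.0) | b.(0 | 0 + b.0) :: -b-> q1, -b-> q2
  q1 = (0 + 0 + b.0) | (0 | 0 + b.0) :: -b-> q3, -b-> q4
  q2 = 0 | b.(0 | 0 + b.0) :: -b-> q4
  q3 = (0 + 0 + b.0) | 0 :: -b-> q5
  q4 = 0 | (0 | 0 + b.0) :: -b-> q5
  q5 = 0 | 0 :: ·
Bisimilarity quotient blocks:
  B0 = {p0, q1, q2}
  B1 = {p1, p2, q3, q4}
  B2 = {p3, q5}
  B3 = {q0}
p0 ∈ B0, q0 ∈ B3 → different blocks

NO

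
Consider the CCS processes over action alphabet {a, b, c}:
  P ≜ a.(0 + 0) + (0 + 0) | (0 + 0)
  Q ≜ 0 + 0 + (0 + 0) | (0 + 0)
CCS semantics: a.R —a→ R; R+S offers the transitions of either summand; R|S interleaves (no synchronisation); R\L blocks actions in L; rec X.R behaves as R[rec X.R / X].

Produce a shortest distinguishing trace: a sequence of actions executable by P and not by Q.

a

LTS(P): 2 reachable states
  u0 = a.(0 + 0) + (0 + 0) | (0 + 0) ⊢ —a→ u1
  u1 = 0 + 0 ⊢ stopped
LTS(Q): 1 reachable states
  v0 = 0 + 0 + (0 + 0) | (0 + 0) ⊢ stopped
Trace ⟨a⟩ through P, begin at {u0}:
  step 1 (a): {u1}
  — P admits the full trace.
Trace ⟨a⟩ through Q, begin at {v0}:
  step 1 (a): ∅ (Q stuck)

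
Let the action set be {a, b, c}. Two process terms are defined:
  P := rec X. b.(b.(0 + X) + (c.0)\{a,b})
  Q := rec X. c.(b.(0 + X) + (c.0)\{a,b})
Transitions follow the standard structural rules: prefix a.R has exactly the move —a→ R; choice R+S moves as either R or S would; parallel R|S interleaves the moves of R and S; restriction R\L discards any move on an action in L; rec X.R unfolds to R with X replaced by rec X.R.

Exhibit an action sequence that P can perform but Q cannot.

b

P's transition system — 4 states:
  u0 = rec X. b.(b.(0 + X) + (c.0)\{a,b}) :: ··b··> u1
  u1 = b.(0 + (rec X. b.(b.(0 + X) + (c.0)\{a,b}))) + (c.0)\{a,b} :: ··b··> u2, ··c··> u3
  u2 = 0 + (rec X. b.(b.(0 + X) + (c.0)\{a,b})) :: ··b··> u1
  u3 = 0\{a,b} :: deadlocked
Q's transition system — 4 states:
  v0 = rec X. c.(b.(0 + X) + (c.0)\{a,b}) :: ··c··> v1
  v1 = b.(0 + (rec X. c.(b.(0 + X) + (c.0)\{a,b}))) + (c.0)\{a,b} :: ··b··> v2, ··c··> v3
  v2 = 0 + (rec X. c.(b.(0 + X) + (c.0)\{a,b})) :: ··c··> v1
  v3 = 0\{a,b} :: deadlocked
Trace ⟨b⟩ through P, begin at {u0}:
  step 1 (b): {u1}
  P completes σ.
Trace ⟨b⟩ through Q, begin at {v0}:
  step 1 (b): ∅  — Q cannot continue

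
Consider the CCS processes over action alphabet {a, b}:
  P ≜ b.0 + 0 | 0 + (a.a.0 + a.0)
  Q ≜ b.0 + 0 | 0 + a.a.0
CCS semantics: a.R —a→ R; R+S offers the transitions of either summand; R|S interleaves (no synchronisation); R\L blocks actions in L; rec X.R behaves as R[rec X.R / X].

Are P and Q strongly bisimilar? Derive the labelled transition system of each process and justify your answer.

Reachable graph of P (3 states):
  p0 = b.0 + 0 | 0 + (a.a.0 + a.0) has moves ··a··> p1, ··a··> p2, ··b··> p1
  p1 = 0 has moves stopped
  p2 = a.0 has moves ··a··> p1
Reachable graph of Q (3 states):
  q0 = b.0 + 0 | 0 + a.a.0 has moves ··a··> q1, ··b··> q2
  q1 = a.0 has moves ··a··> q2
  q2 = 0 has moves stopped
Bisimilarity quotient blocks:
  B0 = {p0}
  B1 = {p1, q2}
  B2 = {p2, q1}
  B3 = {q0}
p0 ∈ B0, q0 ∈ B3 → different blocks

P ≁ Q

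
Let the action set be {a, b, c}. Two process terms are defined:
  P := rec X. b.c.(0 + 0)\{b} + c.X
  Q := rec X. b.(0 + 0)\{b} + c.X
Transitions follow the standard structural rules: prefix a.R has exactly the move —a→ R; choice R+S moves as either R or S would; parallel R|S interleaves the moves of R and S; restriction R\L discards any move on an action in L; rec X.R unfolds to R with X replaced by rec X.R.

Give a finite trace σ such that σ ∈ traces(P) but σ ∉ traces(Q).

bc

P's transition system — 3 states:
  p0 = rec X. b.c.(0 + 0)\{b} + c.X → =b=> p1, =c=> p0
  p1 = c.(0 + 0)\{b} → =c=> p2
  p2 = (0 + 0)\{b} → (no moves)
Q's transition system — 2 states:
  q0 = rec X. b.(0 + 0)\{b} + c.X → =b=> q1, =c=> q0
  q1 = (0 + 0)\{b} → (no moves)
Trace ⟨bc⟩ through P, begin at {p0}:
  step 1 (b): {p1}
  step 2 (c): {p2}
  — P admits the full trace.
Trace ⟨bc⟩ through Q, begin at {q0}:
  step 1 (b): {q1}
  step 2 (c): ∅  — Q cannot continue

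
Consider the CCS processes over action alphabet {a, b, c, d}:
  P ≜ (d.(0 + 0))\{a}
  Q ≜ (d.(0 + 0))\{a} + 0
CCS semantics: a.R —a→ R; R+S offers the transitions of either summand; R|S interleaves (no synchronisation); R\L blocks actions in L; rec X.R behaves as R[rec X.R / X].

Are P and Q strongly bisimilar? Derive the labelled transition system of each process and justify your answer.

Reachable graph of P (2 states):
  m0 = (d.(0 + 0))\{a} → —d→ m1
  m1 = (0 + 0)\{a} → ∅
Reachable graph of Q (2 states):
  n0 = (d.(0 + 0))\{a} + 0 → —d→ n1
  n1 = (0 + 0)\{a} → ∅
Partition-refinement fixed point:
  B0 = {m0, n0}
  B1 = {m1, n1}
m0 ∈ B0, n0 ∈ B0 → same block

P ~ Q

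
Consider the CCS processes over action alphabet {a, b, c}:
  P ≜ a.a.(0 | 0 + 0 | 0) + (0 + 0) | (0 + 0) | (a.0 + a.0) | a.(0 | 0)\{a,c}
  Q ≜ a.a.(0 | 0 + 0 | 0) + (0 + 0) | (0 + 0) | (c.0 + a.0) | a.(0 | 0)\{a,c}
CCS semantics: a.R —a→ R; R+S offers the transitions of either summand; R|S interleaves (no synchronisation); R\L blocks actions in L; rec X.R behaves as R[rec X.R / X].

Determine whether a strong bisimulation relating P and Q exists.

NO

Reachable graph of P (6 states):
  m0 = a.a.(0 | 0 + 0 | 0) + (0 + 0) | (0 + 0) | (a.0 + a.0) | a.(0 | 0)\{a,c} | --a--▸ m1, --a--▸ m2, --a--▸ m3
  m1 = (0 + 0) | (0 + 0) | (a.0 + a.0) | (0 | 0)\{a,c} | --a--▸ m4
  m2 = (0 + 0) | (0 + 0) | 0 | a.(0 | 0)\{a,c} | --a--▸ m4
  m3 = a.(0 | 0 + 0 | 0) | --a--▸ m5
  m4 = (0 + 0) | (0 + 0) | 0 | (0 | 0)\{a,c} | (no moves)
  m5 = 0 | 0 + 0 | 0 | (no moves)
Reachable graph of Q (6 states):
  n0 = a.a.(0 | 0 + 0 | 0) + (0 + 0) | (0 + 0) | (c.0 + a.0) | a.(0 | 0)\{a,c} | --a--▸ n1, --a--▸ n2, --a--▸ n3, --c--▸ n2
  n1 = (0 + 0) | (0 + 0) | (c.0 + a.0) | (0 | 0)\{a,c} | --a--▸ n4, --c--▸ n4
  n2 = (0 + 0) | (0 + 0) | 0 | a.(0 | 0)\{a,c} | --a--▸ n4
  n3 = a.(0 | 0 + 0 | 0) | --a--▸ n5
  n4 = (0 + 0) | (0 + 0) | 0 | (0 | 0)\{a,c} | (no moves)
  n5 = 0 | 0 + 0 | 0 | (no moves)
Coarsest stable partition (strong bisimilarity classes):
  B0 = {m0}
  B1 = {m1, m2, m3, n2, n3}
  B2 = {m4, m5, n4, n5}
  B3 = {n0}
  B4 = {n1}
m0 ∈ B0, n0 ∈ B3 → different blocks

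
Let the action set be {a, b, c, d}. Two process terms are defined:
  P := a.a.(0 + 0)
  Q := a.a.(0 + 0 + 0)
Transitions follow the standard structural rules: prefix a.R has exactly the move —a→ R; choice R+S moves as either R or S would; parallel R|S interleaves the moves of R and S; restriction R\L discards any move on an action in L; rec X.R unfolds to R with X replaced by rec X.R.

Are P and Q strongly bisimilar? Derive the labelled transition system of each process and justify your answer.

Reachable graph of P (3 states):
  u0 = a.a.(0 + 0) | ··a··> u1
  u1 = a.(0 + 0) | ··a··> u2
  u2 = 0 + 0 | (no moves)
Reachable graph of Q (3 states):
  v0 = a.a.(0 + 0 + 0) | ··a··> v1
  v1 = a.(0 + 0 + 0) | ··a··> v2
  v2 = 0 + 0 + 0 | (no moves)
Coarsest stable partition (strong bisimilarity classes):
  B0 = {u0, v0}
  B1 = {u1, v1}
  B2 = {u2, v2}
u0 ∈ B0, v0 ∈ B0 → same block

YES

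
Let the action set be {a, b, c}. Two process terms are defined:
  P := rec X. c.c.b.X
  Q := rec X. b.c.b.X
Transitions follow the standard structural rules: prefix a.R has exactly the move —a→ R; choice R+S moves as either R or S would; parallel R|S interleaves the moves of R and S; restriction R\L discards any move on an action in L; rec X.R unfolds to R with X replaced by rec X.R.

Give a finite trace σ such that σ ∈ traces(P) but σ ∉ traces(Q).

Reachable graph of P (3 states):
  m0 = rec X. c.c.b.X has moves -c-> m1
  m1 = c.b.(rec X. c.c.b.X) has moves -c-> m2
  m2 = b.(rec X. c.c.b.X) has moves -b-> m0
Reachable graph of Q (3 states):
  n0 = rec X. b.c.b.X has moves -b-> n1
  n1 = c.b.(rec X. b.c.b.X) has moves -c-> n2
  n2 = b.(rec X. b.c.b.X) has moves -b-> n0
Run σ = ⟨c⟩ on P: start {m0}
  [1] c ⇒ {m1}
  — P admits the full trace.
Run σ = ⟨c⟩ on Q: start {n0}
  [1] c ⇒ ∅ (Q stuck)

c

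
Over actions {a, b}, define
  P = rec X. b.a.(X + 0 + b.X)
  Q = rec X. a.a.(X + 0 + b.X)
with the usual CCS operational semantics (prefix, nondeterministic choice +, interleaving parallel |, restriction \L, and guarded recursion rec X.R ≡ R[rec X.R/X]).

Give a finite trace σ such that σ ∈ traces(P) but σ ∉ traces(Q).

Reachable graph of P (3 states):
  u0 = rec X. b.a.(X + 0 + b.X) :: ··b··> u1
  u1 = a.((rec X. b.a.(X + 0 + b.X)) + 0 + b.(rec X. b.a.(X + 0 + b.X))) :: ··a··> u2
  u2 = (rec X. b.a.(X + 0 + b.X)) + 0 + b.(rec X. b.a.(X + 0 + b.X)) :: ··b··> u0, ··b··> u1
Reachable graph of Q (3 states):
  v0 = rec X. a.a.(X + 0 + b.X) :: ··a··> v1
  v1 = a.((rec X. a.a.(X + 0 + b.X)) + 0 + b.(rec X. a.a.(X + 0 + b.X))) :: ··a··> v2
  v2 = (rec X. a.a.(X + 0 + b.X)) + 0 + b.(rec X. a.a.(X + 0 + b.X)) :: ··a··> v1, ··b··> v0
Run σ = ⟨b⟩ on P: start {u0}
  step 1 (b): {u1}
  — P admits the full trace.
Run σ = ⟨b⟩ on Q: start {v0}
  step 1 (b): ∅  — Q cannot continue

b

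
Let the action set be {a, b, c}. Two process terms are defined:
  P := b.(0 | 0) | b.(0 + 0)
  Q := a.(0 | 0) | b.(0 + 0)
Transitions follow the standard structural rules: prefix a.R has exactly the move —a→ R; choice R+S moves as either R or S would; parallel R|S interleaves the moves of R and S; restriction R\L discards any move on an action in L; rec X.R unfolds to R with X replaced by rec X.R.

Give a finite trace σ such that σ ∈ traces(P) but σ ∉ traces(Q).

P's transition system — 4 states:
  m0 = b.(0 | 0) | b.(0 + 0) | -b-> m1, -b-> m2
  m1 = 0 | 0 | b.(0 + 0) | -b-> m3
  m2 = b.(0 | 0) | (0 + 0) | -b-> m3
  m3 = 0 | 0 | (0 + 0) | deadlocked
Q's transition system — 4 states:
  n0 = a.(0 | 0) | b.(0 + 0) | -a-> n1, -b-> n2
  n1 = 0 | 0 | b.(0 + 0) | -b-> n3
  n2 = a.(0 | 0) | (0 + 0) | -a-> n3
  n3 = 0 | 0 | (0 + 0) | deadlocked
Trace ⟨bb⟩ through P, begin at {m0}:
  [1] b ⇒ {m1, m2}
  [2] b ⇒ {m3}
  ✓ P
Trace ⟨bb⟩ through Q, begin at {n0}:
  [1] b ⇒ {n2}
  [2] b ⇒ no successor for Q

bb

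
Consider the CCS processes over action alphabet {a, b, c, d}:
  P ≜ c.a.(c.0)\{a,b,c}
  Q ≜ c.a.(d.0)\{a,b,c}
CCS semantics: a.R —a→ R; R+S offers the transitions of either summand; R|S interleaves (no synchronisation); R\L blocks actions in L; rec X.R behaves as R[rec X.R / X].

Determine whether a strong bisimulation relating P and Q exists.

NO

P's transition system — 3 states:
  s0 = c.a.(c.0)\{a,b,c} → ··c··> s1
  s1 = a.(c.0)\{a,b,c} → ··a··> s2
  s2 = (c.0)\{a,b,c} → stopped
Q's transition system — 4 states:
  t0 = c.a.(d.0)\{a,b,c} → ··c··> t1
  t1 = a.(d.0)\{a,b,c} → ··a··> t2
  t2 = (d.0)\{a,b,c} → ··d··> t3
  t3 = 0\{a,b,c} → stopped
Bisimilarity quotient blocks:
  B0 = {s0}
  B1 = {s1}
  B2 = {s2, t3}
  B3 = {t0}
  B4 = {t1}
  B5 = {t2}
s0 ∈ B0, t0 ∈ B3 → different blocks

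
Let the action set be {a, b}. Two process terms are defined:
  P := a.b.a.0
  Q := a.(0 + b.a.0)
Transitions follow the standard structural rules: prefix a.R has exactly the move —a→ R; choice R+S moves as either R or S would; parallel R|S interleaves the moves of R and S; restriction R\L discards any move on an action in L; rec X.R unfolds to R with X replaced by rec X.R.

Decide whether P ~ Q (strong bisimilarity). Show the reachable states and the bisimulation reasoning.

P's transition system — 4 states:
  p0 = a.b.a.0 has moves --a--▸ p1
  p1 = b.a.0 has moves --b--▸ p2
  p2 = a.0 has moves --a--▸ p3
  p3 = 0 has moves deadlocked
Q's transition system — 4 states:
  q0 = a.(0 + b.a.0) has moves --a--▸ q1
  q1 = 0 + b.a.0 has moves --b--▸ q2
  q2 = a.0 has moves --a--▸ q3
  q3 = 0 has moves deadlocked
Coarsest stable partition (strong bisimilarity classes):
  B0 = {p0, q0}
  B1 = {p1, q1}
  B2 = {p2, q2}
  B3 = {p3, q3}
p0 ∈ B0, q0 ∈ B0 → same block

YES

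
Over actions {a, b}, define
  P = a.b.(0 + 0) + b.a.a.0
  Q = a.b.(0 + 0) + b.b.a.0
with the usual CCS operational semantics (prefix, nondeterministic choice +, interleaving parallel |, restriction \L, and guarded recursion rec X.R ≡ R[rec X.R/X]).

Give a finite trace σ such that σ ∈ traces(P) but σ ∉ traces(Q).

ba

LTS(P): 6 reachable states
  s0 = a.b.(0 + 0) + b.a.a.0 has moves -a-> s1, -b-> s2
  s1 = b.(0 + 0) has moves -b-> s3
  s2 = a.a.0 has moves -a-> s4
  s3 = 0 + 0 has moves deadlocked
  s4 = a.0 has moves -a-> s5
  s5 = 0 has moves deadlocked
LTS(Q): 6 reachable states
  t0 = a.b.(0 + 0) + b.b.a.0 has moves -a-> t1, -b-> t2
  t1 = b.(0 + 0) has moves -b-> t3
  t2 = b.a.0 has moves -b-> t4
  t3 = 0 + 0 has moves deadlocked
  t4 = a.0 has moves -a-> t5
  t5 = 0 has moves deadlocked
Executing ba from P (initial set {s0}):
  step 1 (b): {s2}
  step 2 (a): {s4}
  ✓ P
Executing ba from Q (initial set {t0}):
  step 1 (b): {t2}
  step 2 (a): ∅  — Q cannot continue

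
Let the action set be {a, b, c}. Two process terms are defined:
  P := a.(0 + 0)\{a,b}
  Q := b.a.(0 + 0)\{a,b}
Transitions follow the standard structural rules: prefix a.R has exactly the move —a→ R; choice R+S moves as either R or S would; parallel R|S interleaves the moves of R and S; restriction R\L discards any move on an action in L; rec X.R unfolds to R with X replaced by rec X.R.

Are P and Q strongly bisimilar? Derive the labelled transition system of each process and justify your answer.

P ≁ Q

Reachable graph of P (2 states):
  u0 = a.(0 + 0)\{a,b} has moves =a=> u1
  u1 = (0 + 0)\{a,b} has moves deadlocked
Reachable graph of Q (3 states):
  v0 = b.a.(0 + 0)\{a,b} has moves =b=> v1
  v1 = a.(0 + 0)\{a,b} has moves =a=> v2
  v2 = (0 + 0)\{a,b} has moves deadlocked
Bisimilarity quotient blocks:
  B0 = {u0, v1}
  B1 = {u1, v2}
  B2 = {v0}
u0 ∈ B0, v0 ∈ B2 → different blocks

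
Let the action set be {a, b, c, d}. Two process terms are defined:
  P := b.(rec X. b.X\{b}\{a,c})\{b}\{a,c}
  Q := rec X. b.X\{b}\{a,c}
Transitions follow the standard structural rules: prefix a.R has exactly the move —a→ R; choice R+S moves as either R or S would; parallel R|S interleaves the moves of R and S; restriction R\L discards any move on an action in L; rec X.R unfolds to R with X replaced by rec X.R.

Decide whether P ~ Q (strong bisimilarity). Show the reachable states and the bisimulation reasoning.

P's transition system — 2 states:
  m0 = b.(rec X. b.X\{b}\{a,c})\{b}\{a,c} → ··b··> m1
  m1 = (rec X. b.X\{b}\{a,c})\{b}\{a,c} → ·
Q's transition system — 2 states:
  n0 = rec X. b.X\{b}\{a,c} → ··b··> n1
  n1 = (rec X. b.X\{b}\{a,c})\{b}\{a,c} → ·
Bisimilarity quotient blocks:
  B0 = {m0, n0}
  B1 = {m1, n1}
m0 ∈ B0, n0 ∈ B0 → same block

YES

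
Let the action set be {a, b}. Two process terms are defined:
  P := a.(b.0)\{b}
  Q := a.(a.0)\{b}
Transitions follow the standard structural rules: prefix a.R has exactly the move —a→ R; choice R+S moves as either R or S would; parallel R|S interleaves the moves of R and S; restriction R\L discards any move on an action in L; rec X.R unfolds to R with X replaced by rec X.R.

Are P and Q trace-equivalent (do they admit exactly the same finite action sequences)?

LTS(P): 2 reachable states
  u0 = a.(b.0)\{b} has moves —a→ u1
  u1 = (b.0)\{b} has moves ·
LTS(Q): 3 reachable states
  v0 = a.(a.0)\{b} has moves —a→ v1
  v1 = (a.0)\{b} has moves —a→ v2
  v2 = 0\{b} has moves ·
Trace ⟨aa⟩ through Q, begin at {v0}:
  after a @ step 1: {v1}
  after a @ step 2: {v2}
  — Q admits the full trace.
Trace ⟨aa⟩ through P, begin at {u0}:
  after a @ step 1: {u1}
  after a @ step 2: ∅ (P stuck)

trace-distinct — witness ⟨aa⟩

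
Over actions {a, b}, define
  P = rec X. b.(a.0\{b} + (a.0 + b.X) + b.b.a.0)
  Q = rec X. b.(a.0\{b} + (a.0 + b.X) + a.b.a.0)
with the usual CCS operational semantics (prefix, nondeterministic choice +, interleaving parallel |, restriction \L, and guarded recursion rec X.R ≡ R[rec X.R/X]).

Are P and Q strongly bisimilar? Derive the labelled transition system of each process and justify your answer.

P's transition system — 6 states:
  p0 = rec X. b.(a.0\{b} + (a.0 + b.X) + b.b.a.0) | —b→ p1
  p1 = a.0\{b} + (a.0 + b.(rec X. b.(a.0\{b} + (a.0 + b.X) + b.b.a.0))) + b.b.a.0 | —a→ p2, —a→ p3, —b→ p0, —b→ p4
  p2 = 0 | ·
  p3 = 0\{b} | ·
  p4 = b.a.0 | —b→ p5
  p5 = a.0 | —a→ p2
Q's transition system — 6 states:
  q0 = rec X. b.(a.0\{b} + (a.0 + b.X) + a.b.a.0) | —b→ q1
  q1 = a.0\{b} + (a.0 + b.(rec X. b.(a.0\{b} + (a.0 + b.X) + a.b.a.0))) + a.b.a.0 | —a→ q2, —a→ q3, —a→ q4, —b→ q0
  q2 = 0 | ·
  q3 = 0\{b} | ·
  q4 = b.a.0 | —b→ q5
  q5 = a.0 | —a→ q2
Partition-refinement fixed point:
  B0 = {p0}
  B1 = {p1}
  B2 = {p2, p3, q2, q3}
  B3 = {p4, q4}
  B4 = {p5, q5}
  B5 = {q0}
  B6 = {q1}
p0 ∈ B0, q0 ∈ B5 → different blocks

P ≁ Q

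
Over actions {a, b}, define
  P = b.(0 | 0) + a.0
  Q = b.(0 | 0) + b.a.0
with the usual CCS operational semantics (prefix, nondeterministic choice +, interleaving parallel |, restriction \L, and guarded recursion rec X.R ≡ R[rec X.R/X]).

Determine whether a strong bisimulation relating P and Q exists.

LTS(P): 3 reachable states
  m0 = b.(0 | 0) + a.0 | -a-> m1, -b-> m2
  m1 = 0 | ∅
  m2 = 0 | 0 | ∅
LTS(Q): 4 reachable states
  n0 = b.(0 | 0) + b.a.0 | -b-> n1, -b-> n2
  n1 = 0 | 0 | ∅
  n2 = a.0 | -a-> n3
  n3 = 0 | ∅
Bisimilarity quotient blocks:
  B0 = {m0}
  B1 = {m1, m2, n1, n3}
  B2 = {n0}
  B3 = {n2}
m0 ∈ B0, n0 ∈ B2 → different blocks

P ≁ Q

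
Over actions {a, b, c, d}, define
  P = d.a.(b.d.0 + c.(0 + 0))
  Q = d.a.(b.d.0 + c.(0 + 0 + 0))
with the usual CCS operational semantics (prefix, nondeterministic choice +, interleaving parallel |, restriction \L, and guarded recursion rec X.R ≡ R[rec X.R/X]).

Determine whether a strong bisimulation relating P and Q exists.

Reachable graph of P (6 states):
  s0 = d.a.(b.d.0 + c.(0 + 0)) | ··d··> s1
  s1 = a.(b.d.0 + c.(0 + 0)) | ··a··> s2
  s2 = b.d.0 + c.(0 + 0) | ··b··> s3, ··c··> s4
  s3 = d.0 | ··d··> s5
  s4 = 0 + 0 | ·
  s5 = 0 | ·
Reachable graph of Q (6 states):
  t0 = d.a.(b.d.0 + c.(0 + 0 + 0)) | ··d··> t1
  t1 = a.(b.d.0 + c.(0 + 0 + 0)) | ··a··> t2
  t2 = b.d.0 + c.(0 + 0 + 0) | ··b··> t3, ··c··> t4
  t3 = d.0 | ··d··> t5
  t4 = 0 + 0 + 0 | ·
  t5 = 0 | ·
Coarsest stable partition (strong bisimilarity classes):
  B0 = {s0, t0}
  B1 = {s1, t1}
  B2 = {s2, t2}
  B3 = {s3, t3}
  B4 = {s4, s5, t4, t5}
s0 ∈ B0, t0 ∈ B0 → same block

P ~ Q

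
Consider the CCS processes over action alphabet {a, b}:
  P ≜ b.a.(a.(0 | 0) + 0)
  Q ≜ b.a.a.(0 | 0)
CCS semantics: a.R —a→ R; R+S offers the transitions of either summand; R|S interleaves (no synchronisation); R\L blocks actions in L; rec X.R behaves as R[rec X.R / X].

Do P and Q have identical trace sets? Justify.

YES

LTS(P): 4 reachable states
  s0 = b.a.(a.(0 | 0) + 0) has moves -b-> s1
  s1 = a.(a.(0 | 0) + 0) has moves -a-> s2
  s2 = a.(0 | 0) + 0 has moves -a-> s3
  s3 = 0 | 0 has moves stopped
LTS(Q): 4 reachable states
  t0 = b.a.a.(0 | 0) has moves -b-> t1
  t1 = a.a.(0 | 0) has moves -a-> t2
  t2 = a.(0 | 0) has moves -a-> t3
  t3 = 0 | 0 has moves stopped
Partition-refinement fixed point:
  B0 = {s0, t0}
  B1 = {s1, t1}
  B2 = {s2, t2}
  B3 = {s3, t3}
s0 ∈ B0, t0 ∈ B0 → same block
Bisimilar ⇒ trace-equivalent.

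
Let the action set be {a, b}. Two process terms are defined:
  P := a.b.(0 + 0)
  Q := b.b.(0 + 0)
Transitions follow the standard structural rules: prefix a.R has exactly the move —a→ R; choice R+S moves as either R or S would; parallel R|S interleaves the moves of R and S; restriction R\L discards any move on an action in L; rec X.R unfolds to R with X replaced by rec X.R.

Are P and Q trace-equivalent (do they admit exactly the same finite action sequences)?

P's transition system — 3 states:
  s0 = a.b.(0 + 0) | ··a··> s1
  s1 = b.(0 + 0) | ··b··> s2
  s2 = 0 + 0 | stopped
Q's transition system — 3 states:
  t0 = b.b.(0 + 0) | ··b··> t1
  t1 = b.(0 + 0) | ··b··> t2
  t2 = 0 + 0 | stopped
Trace ⟨a⟩ through P, begin at {s0}:
  step 1 (a): {s1}
  P completes σ.
Trace ⟨a⟩ through Q, begin at {t0}:
  step 1 (a): ∅ (Q stuck)

NO — witness ⟨a⟩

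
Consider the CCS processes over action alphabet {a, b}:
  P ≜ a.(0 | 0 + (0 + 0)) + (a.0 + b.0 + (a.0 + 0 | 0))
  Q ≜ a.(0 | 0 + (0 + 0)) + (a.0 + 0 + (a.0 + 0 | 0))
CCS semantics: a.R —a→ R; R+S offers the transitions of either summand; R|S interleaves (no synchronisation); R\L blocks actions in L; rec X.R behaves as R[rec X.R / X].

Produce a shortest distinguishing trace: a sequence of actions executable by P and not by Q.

LTS(P): 3 reachable states
  p0 = a.(0 | 0 + (0 + 0)) + (a.0 + b.0 + (a.0 + 0 | 0)) | --a--▸ p1, --a--▸ p2, --b--▸ p1
  p1 = 0 | (no moves)
  p2 = 0 | 0 + (0 + 0) | (no moves)
LTS(Q): 3 reachable states
  q0 = a.(0 | 0 + (0 + 0)) + (a.0 + 0 + (a.0 + 0 | 0)) | --a--▸ q1, --a--▸ q2
  q1 = 0 | (no moves)
  q2 = 0 | 0 + (0 + 0) | (no moves)
Executing b from P (initial set {p0}):
  [1] b ⇒ {p1}
  P completes σ.
Executing b from Q (initial set {q0}):
  [1] b ⇒ no successor for Q

b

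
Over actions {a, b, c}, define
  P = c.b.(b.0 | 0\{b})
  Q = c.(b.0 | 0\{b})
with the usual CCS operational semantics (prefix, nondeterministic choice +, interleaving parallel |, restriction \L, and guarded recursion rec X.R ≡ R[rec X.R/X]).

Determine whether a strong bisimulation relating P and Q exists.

not bisimilar

Reachable graph of P (4 states):
  m0 = c.b.(b.0 | 0\{b}) → -c-> m1
  m1 = b.(b.0 | 0\{b}) → -b-> m2
  m2 = b.0 | 0\{b} → -b-> m3
  m3 = 0 | 0\{b} → deadlocked
Reachable graph of Q (3 states):
  n0 = c.(b.0 | 0\{b}) → -c-> n1
  n1 = b.0 | 0\{b} → -b-> n2
  n2 = 0 | 0\{b} → deadlocked
Partition-refinement fixed point:
  B0 = {m0}
  B1 = {m1}
  B2 = {m2, n1}
  B3 = {m3, n2}
  B4 = {n0}
m0 ∈ B0, n0 ∈ B4 → different blocks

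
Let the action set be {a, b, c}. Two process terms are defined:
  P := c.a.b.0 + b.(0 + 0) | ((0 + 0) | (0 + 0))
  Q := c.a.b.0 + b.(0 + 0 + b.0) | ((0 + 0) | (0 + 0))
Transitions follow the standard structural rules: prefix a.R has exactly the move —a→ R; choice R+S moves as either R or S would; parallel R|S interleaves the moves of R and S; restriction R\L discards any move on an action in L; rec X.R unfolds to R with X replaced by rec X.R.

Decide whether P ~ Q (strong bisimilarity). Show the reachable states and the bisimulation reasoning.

NO

Reachable graph of P (5 states):
  p0 = c.a.b.0 + b.(0 + 0) | ((0 + 0) | (0 + 0)) has moves ··b··> p1, ··c··> p2
  p1 = (0 + 0) | ((0 + 0) | (0 + 0)) has moves stopped
  p2 = a.b.0 has moves ··a··> p3
  p3 = b.0 has moves ··b··> p4
  p4 = 0 has moves stopped
Reachable graph of Q (6 states):
  q0 = c.a.b.0 + b.(0 + 0 + b.0) | ((0 + 0) | (0 + 0)) has moves ··b··> q1, ··c··> q2
  q1 = (0 + 0 + b.0) | ((0 + 0) | (0 + 0)) has moves ··b··> q3
  q2 = a.b.0 has moves ··a··> q4
  q3 = 0 | ((0 + 0) | (0 + 0)) has moves stopped
  q4 = b.0 has moves ··b··> q5
  q5 = 0 has moves stopped
Partition-refinement fixed point:
  B0 = {p0}
  B1 = {p1, p4, q3, q5}
  B2 = {p2, q2}
  B3 = {p3, q1, q4}
  B4 = {q0}
p0 ∈ B0, q0 ∈ B4 → different blocks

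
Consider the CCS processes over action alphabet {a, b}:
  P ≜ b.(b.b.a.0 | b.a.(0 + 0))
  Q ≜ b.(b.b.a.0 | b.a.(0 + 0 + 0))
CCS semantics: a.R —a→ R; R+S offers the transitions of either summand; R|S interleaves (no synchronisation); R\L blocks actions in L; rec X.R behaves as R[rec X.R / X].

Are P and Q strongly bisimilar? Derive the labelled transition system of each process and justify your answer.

Reachable graph of P (13 states):
  m0 = b.(b.b.a.0 | b.a.(0 + 0)) ⊢ ··b··> m1
  m1 = b.b.a.0 | b.a.(0 + 0) ⊢ ··b··> m2, ··b··> m3
  m2 = b.a.0 | b.a.(0 + 0) ⊢ ··b··> m4, ··b··> m5
  m3 = b.b.a.0 | a.(0 + 0) ⊢ ··a··> m6, ··b··> m5
  m4 = a.0 | b.a.(0 + 0) ⊢ ··a··> m7, ··b··> m8
  m5 = b.a.0 | a.(0 + 0) ⊢ ··a··> m9, ··b··> m8
  m6 = b.b.a.0 | (0 + 0) ⊢ ··b··> m9
  m7 = 0 | b.a.(0 + 0) ⊢ ··b··> m10
  m8 = a.0 | a.(0 + 0) ⊢ ··a··> m10, ··a··> m11
  m9 = b.a.0 | (0 + 0) ⊢ ··b··> m11
  m10 = 0 | a.(0 + 0) ⊢ ··a··> m12
  m11 = a.0 | (0 + 0) ⊢ ··a··> m12
  m12 = 0 | (0 + 0) ⊢ deadlocked
Reachable graph of Q (13 states):
  n0 = b.(b.b.a.0 | b.a.(0 + 0 + 0)) ⊢ ··b··> n1
  n1 = b.b.a.0 | b.a.(0 + 0 + 0) ⊢ ··b··> n2, ··b··> n3
  n2 = b.a.0 | b.a.(0 + 0 + 0) ⊢ ··b··> n4, ··b··> n5
  n3 = b.b.a.0 | a.(0 + 0 + 0) ⊢ ··a··> n6, ··b··> n5
  n4 = a.0 | b.a.(0 + 0 + 0) ⊢ ··a··> n7, ··b··> n8
  n5 = b.a.0 | a.(0 + 0 + 0) ⊢ ··a··> n9, ··b··> n8
  n6 = b.b.a.0 | (0 + 0 + 0) ⊢ ··b··> n9
  n7 = 0 | b.a.(0 + 0 + 0) ⊢ ··b··> n10
  n8 = a.0 | a.(0 + 0 + 0) ⊢ ··a··> n10, ··a··> n11
  n9 = b.a.0 | (0 + 0 + 0) ⊢ ··b··> n11
  n10 = 0 | a.(0 + 0 + 0) ⊢ ··a··> n12
  n11 = a.0 | (0 + 0 + 0) ⊢ ··a··> n12
  n12 = 0 | (0 + 0 + 0) ⊢ deadlocked
Coarsest stable partition (strong bisimilarity classes):
  B0 = {m0, n0}
  B1 = {m1, n1}
  B2 = {m2, n2}
  B3 = {m4, m5, n4, n5}
  B4 = {m7, m9, n7, n9}
  B5 = {m10, m11, n10, n11}
  B6 = {m12, n12}
  B7 = {m8, n8}
  B8 = {m3, n3}
  B9 = {m6, n6}
m0 ∈ B0, n0 ∈ B0 → same block

P ~ Q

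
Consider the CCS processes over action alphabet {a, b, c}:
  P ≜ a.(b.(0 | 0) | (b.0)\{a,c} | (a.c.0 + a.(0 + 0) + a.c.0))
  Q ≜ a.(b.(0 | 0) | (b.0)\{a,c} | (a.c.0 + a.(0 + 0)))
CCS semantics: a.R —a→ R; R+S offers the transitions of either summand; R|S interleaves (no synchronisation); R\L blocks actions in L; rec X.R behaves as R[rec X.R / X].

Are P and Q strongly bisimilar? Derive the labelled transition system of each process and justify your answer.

LTS(P): 17 reachable states
  u0 = a.(b.(0 | 0) | (b.0)\{a,c} | (a.c.0 + a.(0 + 0) + a.c.0)) ⊢ -a-> u1
  u1 = b.(0 | 0) | (b.0)\{a,c} | (a.c.0 + a.(0 + 0) + a.c.0) ⊢ -a-> u2, -a-> u3, -b-> u4, -b-> u5
  u2 = b.(0 | 0) | (b.0)\{a,c} | (0 + 0) ⊢ -b-> u6, -b-> u7
  u3 = b.(0 | 0) | (b.0)\{a,c} | c.0 ⊢ -b-> u8, -b-> u9, -c-> u10
  u4 = 0 | 0 | (b.0)\{a,c} | (a.c.0 + a.(0 + 0) + a.c.0) ⊢ -a-> u6, -a-> u8, -b-> u11
  u5 = b.(0 | 0) | 0\{a,c} | (a.c.0 + a.(0 + 0) + a.c.0) ⊢ -a-> u7, -a-> u9, -b-> u11
  u6 = 0 | 0 | (b.0)\{a,c} | (0 + 0) ⊢ -b-> u12
  u7 = b.(0 | 0) | 0\{a,c} | (0 + 0) ⊢ -b-> u12
  u8 = 0 | 0 | (b.0)\{a,c} | c.0 ⊢ -b-> u13, -c-> u14
  u9 = b.(0 | 0) | 0\{a,c} | c.0 ⊢ -b-> u13, -c-> u15
  u10 = b.(0 | 0) | (b.0)\{a,c} | 0 ⊢ -b-> u14, -b-> u15
  u11 = 0 | 0 | 0\{a,c} | (a.c.0 + a.(0 + 0) + a.c.0) ⊢ -a-> u12, -a-> u13
  u12 = 0 | 0 | 0\{a,c} | (0 + 0) ⊢ ·
  u13 = 0 | 0 | 0\{a,c} | c.0 ⊢ -c-> u16
  u14 = 0 | 0 | (b.0)\{a,c} | 0 ⊢ -b-> u16
  u15 = b.(0 | 0) | 0\{a,c} | 0 ⊢ -b-> u16
  u16 = 0 | 0 | 0\{a,c} | 0 ⊢ ·
LTS(Q): 17 reachable states
  v0 = a.(b.(0 | 0) | (b.0)\{a,c} | (a.c.0 + a.(0 + 0))) ⊢ -a-> v1
  v1 = b.(0 | 0) | (b.0)\{a,c} | (a.c.0 + a.(0 + 0)) ⊢ -a-> v2, -a-> v3, -b-> v4, -b-> v5
  v2 = b.(0 | 0) | (b.0)\{a,c} | (0 + 0) ⊢ -b-> v6, -b-> v7
  v3 = b.(0 | 0) | (b.0)\{a,c} | c.0 ⊢ -b-> v8, -b-> v9, -c-> v10
  v4 = 0 | 0 | (b.0)\{a,c} | (a.c.0 + a.(0 + 0)) ⊢ -a-> v6, -a-> v8, -b-> v11
  v5 = b.(0 | 0) | 0\{a,c} | (a.c.0 + a.(0 + 0)) ⊢ -a-> v7, -a-> v9, -b-> v11
  v6 = 0 | 0 | (b.0)\{a,c} | (0 + 0) ⊢ -b-> v12
  v7 = b.(0 | 0) | 0\{a,c} | (0 + 0) ⊢ -b-> v12
  v8 = 0 | 0 | (b.0)\{a,c} | c.0 ⊢ -b-> v13, -c-> v14
  v9 = b.(0 | 0) | 0\{a,c} | c.0 ⊢ -b-> v13, -c-> v15
  v10 = b.(0 | 0) | (b.0)\{a,c} | 0 ⊢ -b-> v14, -b-> v15
  v11 = 0 | 0 | 0\{a,c} | (a.c.0 + a.(0 + 0)) ⊢ -a-> v12, -a-> v13
  v12 = 0 | 0 | 0\{a,c} | (0 + 0) ⊢ ·
  v13 = 0 | 0 | 0\{a,c} | c.0 ⊢ -c-> v16
  v14 = 0 | 0 | (b.0)\{a,c} | 0 ⊢ -b-> v16
  v15 = b.(0 | 0) | 0\{a,c} | 0 ⊢ -b-> v16
  v16 = 0 | 0 | 0\{a,c} | 0 ⊢ ·
Bisimilarity quotient blocks:
  B0 = {u0, v0}
  B1 = {u1, v1}
  B2 = {u3, v3}
  B3 = {u8, u9, v8, v9}
  B4 = {u13, v13}
  B5 = {u12, u16, v12, v16}
  B6 = {u14, u15, u6, u7, v14, v15, v6, v7}
  B7 = {u10, u2, v10, v2}
  B8 = {u4, u5, v4, v5}
  B9 = {u11, v11}
u0 ∈ B0, v0 ∈ B0 → same block

P ~ Q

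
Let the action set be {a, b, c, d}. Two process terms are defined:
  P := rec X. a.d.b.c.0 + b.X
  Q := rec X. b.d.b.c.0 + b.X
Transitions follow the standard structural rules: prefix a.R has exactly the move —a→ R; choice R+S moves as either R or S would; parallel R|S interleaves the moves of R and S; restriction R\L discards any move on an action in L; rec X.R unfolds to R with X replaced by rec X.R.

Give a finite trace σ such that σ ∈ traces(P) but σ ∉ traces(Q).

a

P's transition system — 5 states:
  s0 = rec X. a.d.b.c.0 + b.X ⊢ -a-> s1, -b-> s0
  s1 = d.b.c.0 ⊢ -d-> s2
  s2 = b.c.0 ⊢ -b-> s3
  s3 = c.0 ⊢ -c-> s4
  s4 = 0 ⊢ (no moves)
Q's transition system — 5 states:
  t0 = rec X. b.d.b.c.0 + b.X ⊢ -b-> t0, -b-> t1
  t1 = d.b.c.0 ⊢ -d-> t2
  t2 = b.c.0 ⊢ -b-> t3
  t3 = c.0 ⊢ -c-> t4
  t4 = 0 ⊢ (no moves)
Run σ = ⟨a⟩ on P: start {s0}
  step 1 (a): {s1}
  P completes σ.
Run σ = ⟨a⟩ on Q: start {t0}
  step 1 (a): ∅  — Q cannot continue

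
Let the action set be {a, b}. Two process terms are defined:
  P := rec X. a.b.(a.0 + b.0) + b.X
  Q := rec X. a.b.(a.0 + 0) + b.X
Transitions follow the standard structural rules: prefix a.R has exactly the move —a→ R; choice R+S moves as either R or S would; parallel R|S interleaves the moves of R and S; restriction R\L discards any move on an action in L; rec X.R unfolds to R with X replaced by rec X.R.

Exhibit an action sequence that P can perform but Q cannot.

P's transition system — 4 states:
  p0 = rec X. a.b.(a.0 + b.0) + b.X | ··a··> p1, ··b··> p0
  p1 = b.(a.0 + b.0) | ··b··> p2
  p2 = a.0 + b.0 | ··a··> p3, ··b··> p3
  p3 = 0 | deadlocked
Q's transition system — 4 states:
  q0 = rec X. a.b.(a.0 + 0) + b.X | ··a··> q1, ··b··> q0
  q1 = b.(a.0 + 0) | ··b··> q2
  q2 = a.0 + 0 | ··a··> q3
  q3 = 0 | deadlocked
Executing abb from P (initial set {p0}):
  step 1 (a): {p1}
  step 2 (b): {p2}
  step 3 (b): {p3}
  — P admits the full trace.
Executing abb from Q (initial set {q0}):
  step 1 (a): {q1}
  step 2 (b): {q2}
  step 3 (b): no successor for Q

abb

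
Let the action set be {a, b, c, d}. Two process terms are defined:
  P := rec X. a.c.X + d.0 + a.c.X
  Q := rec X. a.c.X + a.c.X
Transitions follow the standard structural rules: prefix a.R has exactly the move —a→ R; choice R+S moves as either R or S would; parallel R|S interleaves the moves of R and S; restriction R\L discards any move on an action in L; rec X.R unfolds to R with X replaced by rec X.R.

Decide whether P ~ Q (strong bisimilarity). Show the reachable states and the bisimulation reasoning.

NO

Reachable graph of P (3 states):
  m0 = rec X. a.c.X + d.0 + a.c.X has moves ··a··> m1, ··d··> m2
  m1 = c.(rec X. a.c.X + d.0 + a.c.X) has moves ··c··> m0
  m2 = 0 has moves ·
Reachable graph of Q (2 states):
  n0 = rec X. a.c.X + a.c.X has moves ··a··> n1
  n1 = c.(rec X. a.c.X + a.c.X) has moves ··c··> n0
Bisimilarity quotient blocks:
  B0 = {m0}
  B1 = {m2}
  B2 = {m1}
  B3 = {n0}
  B4 = {n1}
m0 ∈ B0, n0 ∈ B3 → different blocks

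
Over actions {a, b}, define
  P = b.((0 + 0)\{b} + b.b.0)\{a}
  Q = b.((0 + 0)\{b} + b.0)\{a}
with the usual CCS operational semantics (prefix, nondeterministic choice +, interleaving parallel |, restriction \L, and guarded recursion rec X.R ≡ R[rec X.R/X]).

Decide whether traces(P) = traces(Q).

LTS(P): 4 reachable states
  m0 = b.((0 + 0)\{b} + b.b.0)\{a} | =b=> m1
  m1 = ((0 + 0)\{b} + b.b.0)\{a} | =b=> m2
  m2 = (b.0)\{a} | =b=> m3
  m3 = 0\{a} | ·
LTS(Q): 3 reachable states
  n0 = b.((0 + 0)\{b} + b.0)\{a} | =b=> n1
  n1 = ((0 + 0)\{b} + b.0)\{a} | =b=> n2
  n2 = 0\{a} | ·
Run σ = ⟨bbb⟩ on P: start {m0}
  step 1 (b): {m1}
  step 2 (b): {m2}
  step 3 (b): {m3}
  — P admits the full trace.
Run σ = ⟨bbb⟩ on Q: start {n0}
  step 1 (b): {n1}
  step 2 (b): {n2}
  step 3 (b): ∅  — Q cannot continue

NO — witness ⟨bbb⟩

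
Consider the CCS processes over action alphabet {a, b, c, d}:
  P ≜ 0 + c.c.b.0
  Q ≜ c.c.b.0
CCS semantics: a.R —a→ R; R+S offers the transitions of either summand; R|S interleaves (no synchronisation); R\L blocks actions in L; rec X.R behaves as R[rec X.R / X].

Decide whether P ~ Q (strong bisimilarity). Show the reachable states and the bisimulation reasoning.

YES

LTS(P): 4 reachable states
  m0 = 0 + c.c.b.0 ⊢ -c-> m1
  m1 = c.b.0 ⊢ -c-> m2
  m2 = b.0 ⊢ -b-> m3
  m3 = 0 ⊢ stopped
LTS(Q): 4 reachable states
  n0 = c.c.b.0 ⊢ -c-> n1
  n1 = c.b.0 ⊢ -c-> n2
  n2 = b.0 ⊢ -b-> n3
  n3 = 0 ⊢ stopped
Bisimilarity quotient blocks:
  B0 = {m0, n0}
  B1 = {m1, n1}
  B2 = {m2, n2}
  B3 = {m3, n3}
m0 ∈ B0, n0 ∈ B0 → same block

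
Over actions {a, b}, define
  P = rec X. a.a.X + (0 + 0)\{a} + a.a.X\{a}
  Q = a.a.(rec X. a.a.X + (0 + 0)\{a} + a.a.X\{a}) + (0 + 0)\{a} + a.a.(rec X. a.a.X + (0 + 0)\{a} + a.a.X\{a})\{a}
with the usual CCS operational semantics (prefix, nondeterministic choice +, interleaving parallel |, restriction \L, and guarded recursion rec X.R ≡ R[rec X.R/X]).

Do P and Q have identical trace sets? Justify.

traces(P) = traces(Q)

Reachable graph of P (4 states):
  s0 = rec X. a.a.X + (0 + 0)\{a} + a.a.X\{a} → ··a··> s1, ··a··> s2
  s1 = a.(rec X. a.a.X + (0 + 0)\{a} + a.a.X\{a}) → ··a··> s0
  s2 = a.(rec X. a.a.X + (0 + 0)\{a} + a.a.X\{a})\{a} → ··a··> s3
  s3 = (rec X. a.a.X + (0 + 0)\{a} + a.a.X\{a})\{a} → stopped
Reachable graph of Q (5 states):
  t0 = a.a.(rec X. a.a.X + (0 + 0)\{a} + a.a.X\{a}) + (0 + 0)\{a} + a.a.(rec X. a.a.X + (0 + 0)\{a} + a.a.X\{a})\{a} → ··a··> t1, ··a··> t2
  t1 = a.(rec X. a.a.X + (0 + 0)\{a} + a.a.X\{a}) → ··a··> t3
  t2 = a.(rec X. a.a.X + (0 + 0)\{a} + a.a.X\{a})\{a} → ··a··> t4
  t3 = rec X. a.a.X + (0 + 0)\{a} + a.a.X\{a} → ··a··> t1, ··a··> t2
  t4 = (rec X. a.a.X + (0 + 0)\{a} + a.a.X\{a})\{a} → stopped
Coarsest stable partition (strong bisimilarity classes):
  B0 = {s0, t0, t3}
  B1 = {s1, t1}
  B2 = {s2, t2}
  B3 = {s3, t4}
s0 ∈ B0, t0 ∈ B0 → same block
Bisimilar ⇒ trace-equivalent.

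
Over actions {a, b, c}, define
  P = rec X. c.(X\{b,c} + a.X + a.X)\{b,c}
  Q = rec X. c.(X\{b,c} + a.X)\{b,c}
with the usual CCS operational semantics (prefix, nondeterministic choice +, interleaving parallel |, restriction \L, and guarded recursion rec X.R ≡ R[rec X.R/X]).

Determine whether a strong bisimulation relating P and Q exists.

LTS(P): 3 reachable states
  s0 = rec X. c.(X\{b,c} + a.X + a.X)\{b,c} | -c-> s1
  s1 = ((rec X. c.(X\{b,c} + a.X + a.X)\{b,c})\{b,c} + a.(rec X. c.(X\{b,c} + a.X + a.X)\{b,c}) + a.(rec X. c.(X\{b,c} + a.X + a.X)\{b,c}))\{b,c} | -a-> s2
  s2 = (rec X. c.(X\{b,c} + a.X + a.X)\{b,c})\{b,c} | deadlocked
LTS(Q): 3 reachable states
  t0 = rec X. c.(X\{b,c} + a.X)\{b,c} | -c-> t1
  t1 = ((rec X. c.(X\{b,c} + a.X)\{b,c})\{b,c} + a.(rec X. c.(X\{b,c} + a.X)\{b,c}))\{b,c} | -a-> t2
  t2 = (rec X. c.(X\{b,c} + a.X)\{b,c})\{b,c} | deadlocked
Coarsest stable partition (strong bisimilarity classes):
  B0 = {s0, t0}
  B1 = {s1, t1}
  B2 = {s2, t2}
s0 ∈ B0, t0 ∈ B0 → same block

YES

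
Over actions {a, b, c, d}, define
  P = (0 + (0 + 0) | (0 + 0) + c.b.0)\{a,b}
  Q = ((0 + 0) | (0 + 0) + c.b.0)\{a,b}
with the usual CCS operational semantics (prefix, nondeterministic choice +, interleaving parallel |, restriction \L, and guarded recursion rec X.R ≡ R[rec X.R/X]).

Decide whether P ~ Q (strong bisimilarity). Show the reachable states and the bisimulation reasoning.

YES

LTS(P): 2 reachable states
  u0 = (0 + (0 + 0) | (0 + 0) + c.b.0)\{a,b} | --c--▸ u1
  u1 = (b.0)\{a,b} | deadlocked
LTS(Q): 2 reachable states
  v0 = ((0 + 0) | (0 + 0) + c.b.0)\{a,b} | --c--▸ v1
  v1 = (b.0)\{a,b} | deadlocked
Partition-refinement fixed point:
  B0 = {u0, v0}
  B1 = {u1, v1}
u0 ∈ B0, v0 ∈ B0 → same block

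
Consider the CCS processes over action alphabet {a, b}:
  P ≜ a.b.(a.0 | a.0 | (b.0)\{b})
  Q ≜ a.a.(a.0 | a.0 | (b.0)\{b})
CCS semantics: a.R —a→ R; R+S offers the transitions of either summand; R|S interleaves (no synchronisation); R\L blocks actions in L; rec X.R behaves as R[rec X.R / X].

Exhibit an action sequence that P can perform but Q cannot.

ab

Reachable graph of P (6 states):
  m0 = a.b.(a.0 | a.0 | (b.0)\{b}) → --a--▸ m1
  m1 = b.(a.0 | a.0 | (b.0)\{b}) → --b--▸ m2
  m2 = a.0 | a.0 | (b.0)\{b} → --a--▸ m3, --a--▸ m4
  m3 = 0 | a.0 | (b.0)\{b} → --a--▸ m5
  m4 = a.0 | 0 | (b.0)\{b} → --a--▸ m5
  m5 = 0 | 0 | (b.0)\{b} → stopped
Reachable graph of Q (6 states):
  n0 = a.a.(a.0 | a.0 | (b.0)\{b}) → --a--▸ n1
  n1 = a.(a.0 | a.0 | (b.0)\{b}) → --a--▸ n2
  n2 = a.0 | a.0 | (b.0)\{b} → --a--▸ n3, --a--▸ n4
  n3 = 0 | a.0 | (b.0)\{b} → --a--▸ n5
  n4 = a.0 | 0 | (b.0)\{b} → --a--▸ n5
  n5 = 0 | 0 | (b.0)\{b} → stopped
Executing ab from P (initial set {m0}):
  step 1 (a): {m1}
  step 2 (b): {m2}
  P completes σ.
Executing ab from Q (initial set {n0}):
  step 1 (a): {n1}
  step 2 (b): no successor for Q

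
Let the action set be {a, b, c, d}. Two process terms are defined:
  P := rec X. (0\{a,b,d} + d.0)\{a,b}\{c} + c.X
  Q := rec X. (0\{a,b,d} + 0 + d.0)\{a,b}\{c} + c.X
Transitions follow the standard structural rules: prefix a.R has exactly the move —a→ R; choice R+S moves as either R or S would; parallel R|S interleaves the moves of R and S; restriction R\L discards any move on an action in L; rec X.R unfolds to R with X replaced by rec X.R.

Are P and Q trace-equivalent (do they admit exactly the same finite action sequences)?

YES

Reachable graph of P (2 states):
  m0 = rec X. (0\{a,b,d} + d.0)\{a,b}\{c} + c.X | =c=> m0, =d=> m1
  m1 = 0\{a,b}\{c} | ·
Reachable graph of Q (2 states):
  n0 = rec X. (0\{a,b,d} + 0 + d.0)\{a,b}\{c} + c.X | =c=> n0, =d=> n1
  n1 = 0\{a,b}\{c} | ·
Bisimilarity quotient blocks:
  B0 = {m0, n0}
  B1 = {m1, n1}
m0 ∈ B0, n0 ∈ B0 → same block
Bisimilar ⇒ trace-equivalent.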